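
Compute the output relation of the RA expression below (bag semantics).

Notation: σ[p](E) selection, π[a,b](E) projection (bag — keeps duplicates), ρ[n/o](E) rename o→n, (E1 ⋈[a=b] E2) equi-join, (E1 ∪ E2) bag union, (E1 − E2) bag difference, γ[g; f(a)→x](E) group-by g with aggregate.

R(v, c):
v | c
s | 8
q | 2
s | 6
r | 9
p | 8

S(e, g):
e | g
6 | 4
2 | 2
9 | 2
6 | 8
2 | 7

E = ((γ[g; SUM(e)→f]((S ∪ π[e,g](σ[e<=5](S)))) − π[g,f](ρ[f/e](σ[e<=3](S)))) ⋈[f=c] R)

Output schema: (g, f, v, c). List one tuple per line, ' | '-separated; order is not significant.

Subexpression sizes:
  S → 5
  S → 5
  σ[e<=5](S) → 2
  π[e,g](σ[e<=5](S)) → 2
  (S ∪ π[e,g](σ[e<=5](S))) → 7
  γ[g; SUM(e)→f]((S ∪ π[e,g](σ[e<=5](S)))) → 4
  S → 5
  σ[e<=3](S) → 2
  ρ[f/e](σ[e<=3](S)) → 2
  π[g,f](ρ[f/e](σ[e<=3](S))) → 2
  (γ[g; SUM(e)→f]((S ∪ π[e,g](σ[e<=5](S)))) − π[g,f](ρ[f/e](σ[e<=3](S)))) → 4
  R → 5
  ((γ[g; SUM(e)→f]((S ∪ π[e,g](σ[e<=5](S)))) − π[g,f](ρ[f/e](σ[e<=3](S)))) ⋈[f=c] R) → 2

== RESULT ==
g | f | v | c
4 | 6 | s | 6
8 | 6 | s | 6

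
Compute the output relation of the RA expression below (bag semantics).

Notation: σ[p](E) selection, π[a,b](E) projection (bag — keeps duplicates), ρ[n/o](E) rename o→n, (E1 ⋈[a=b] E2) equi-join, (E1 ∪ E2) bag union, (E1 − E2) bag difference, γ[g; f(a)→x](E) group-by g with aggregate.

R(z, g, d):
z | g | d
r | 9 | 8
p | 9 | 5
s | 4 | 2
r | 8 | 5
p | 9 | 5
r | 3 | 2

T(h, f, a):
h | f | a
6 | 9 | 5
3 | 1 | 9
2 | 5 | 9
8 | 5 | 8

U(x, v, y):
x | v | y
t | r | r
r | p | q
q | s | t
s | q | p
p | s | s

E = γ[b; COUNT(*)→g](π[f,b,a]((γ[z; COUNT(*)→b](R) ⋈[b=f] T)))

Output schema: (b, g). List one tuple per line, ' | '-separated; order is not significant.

Per-node cardinality:
  R → 6
  γ[z; COUNT(*)→b](R) → 3
  T → 4
  (γ[z; COUNT(*)→b](R) ⋈[b=f] T) → 1
  π[f,b,a]((γ[z; COUNT(*)→b](R) ⋈[b=f] T)) → 1
  γ[b; COUNT(*)→g](π[f,b,a]((γ[z; COUNT(*)→b](R) ⋈[b=f] T))) → 1

== RESULT ==
b | g
1 | 1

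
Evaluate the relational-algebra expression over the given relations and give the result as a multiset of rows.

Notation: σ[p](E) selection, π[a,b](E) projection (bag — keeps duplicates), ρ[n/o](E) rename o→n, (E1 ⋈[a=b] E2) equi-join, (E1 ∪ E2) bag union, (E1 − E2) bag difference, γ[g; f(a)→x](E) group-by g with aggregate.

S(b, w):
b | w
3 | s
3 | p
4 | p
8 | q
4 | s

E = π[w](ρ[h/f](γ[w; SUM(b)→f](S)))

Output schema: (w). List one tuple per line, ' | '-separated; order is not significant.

Per-node cardinality:
  S → 5
  γ[w; SUM(b)→f](S) → 3
  ρ[h/f](γ[w; SUM(b)→f](S)) → 3
  π[w](ρ[h/f](γ[w; SUM(b)→f](S))) → 3

== RESULT ==
w
p
q
s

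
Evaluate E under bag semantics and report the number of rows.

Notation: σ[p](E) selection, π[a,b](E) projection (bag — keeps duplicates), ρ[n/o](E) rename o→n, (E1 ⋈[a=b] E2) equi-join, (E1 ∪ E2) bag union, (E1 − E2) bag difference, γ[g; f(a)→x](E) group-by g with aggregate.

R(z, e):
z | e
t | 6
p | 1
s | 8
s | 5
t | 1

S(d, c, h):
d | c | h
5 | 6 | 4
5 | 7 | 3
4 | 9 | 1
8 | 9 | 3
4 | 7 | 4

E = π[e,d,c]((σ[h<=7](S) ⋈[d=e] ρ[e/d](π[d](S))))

Row counts bottom-up:
  S → 5
  σ[h<=7](S) → 5
  S → 5
  π[d](S) → 5
  ρ[e/d](π[d](S)) → 5
  (σ[h<=7](S) ⋈[d=e] ρ[e/d](π[d](S))) → 9
  π[e,d,c]((σ[h<=7](S) ⋈[d=e] ρ[e/d](π[d](S)))) → 9

|E| = 9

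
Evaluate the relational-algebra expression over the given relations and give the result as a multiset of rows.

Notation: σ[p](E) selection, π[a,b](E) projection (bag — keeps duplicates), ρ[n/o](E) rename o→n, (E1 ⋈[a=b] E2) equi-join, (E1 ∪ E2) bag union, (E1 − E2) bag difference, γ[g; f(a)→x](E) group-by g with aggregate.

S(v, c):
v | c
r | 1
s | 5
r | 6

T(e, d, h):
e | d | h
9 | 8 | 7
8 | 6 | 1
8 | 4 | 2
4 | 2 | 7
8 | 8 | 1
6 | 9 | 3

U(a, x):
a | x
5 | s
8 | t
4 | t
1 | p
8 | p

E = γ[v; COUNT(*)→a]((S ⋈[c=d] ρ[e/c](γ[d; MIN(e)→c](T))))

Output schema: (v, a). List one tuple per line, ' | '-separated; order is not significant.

Per-node cardinality:
  S → 3
  T → 6
  γ[d; MIN(e)→c](T) → 5
  ρ[e/c](γ[d; MIN(e)→c](T)) → 5
  (S ⋈[c=d] ρ[e/c](γ[d; MIN(e)→c](T))) → 1
  γ[v; COUNT(*)→a]((S ⋈[c=d] ρ[e/c](γ[d; MIN(e)→c](T)))) → 1

== RESULT ==
v | a
r | 1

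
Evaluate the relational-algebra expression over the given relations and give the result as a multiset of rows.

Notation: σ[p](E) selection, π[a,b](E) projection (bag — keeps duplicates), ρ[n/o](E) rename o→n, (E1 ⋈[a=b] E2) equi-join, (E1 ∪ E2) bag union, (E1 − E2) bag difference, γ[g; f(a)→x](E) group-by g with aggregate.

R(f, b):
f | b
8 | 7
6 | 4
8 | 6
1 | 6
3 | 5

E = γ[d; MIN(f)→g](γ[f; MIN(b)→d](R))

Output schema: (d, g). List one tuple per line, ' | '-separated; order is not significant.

Per-node cardinality:
  R → 5
  γ[f; MIN(b)→d](R) → 4
  γ[d; MIN(f)→g](γ[f; MIN(b)→d](R)) → 3

== RESULT ==
d | g
4 | 6
5 | 3
6 | 1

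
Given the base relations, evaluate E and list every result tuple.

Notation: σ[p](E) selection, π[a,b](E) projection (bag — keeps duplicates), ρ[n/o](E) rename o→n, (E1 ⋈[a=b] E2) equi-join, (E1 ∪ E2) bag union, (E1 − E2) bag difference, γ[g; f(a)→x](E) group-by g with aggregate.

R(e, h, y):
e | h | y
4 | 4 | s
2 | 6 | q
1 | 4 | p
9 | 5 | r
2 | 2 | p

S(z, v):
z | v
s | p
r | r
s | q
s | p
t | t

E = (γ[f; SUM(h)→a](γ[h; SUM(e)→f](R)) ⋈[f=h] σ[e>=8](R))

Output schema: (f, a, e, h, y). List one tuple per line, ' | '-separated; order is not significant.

Subexpression sizes:
  R → 5
  γ[h; SUM(e)→f](R) → 4
  γ[f; SUM(h)→a](γ[h; SUM(e)→f](R)) → 3
  R → 5
  σ[e>=8](R) → 1
  (γ[f; SUM(h)→a](γ[h; SUM(e)→f](R)) ⋈[f=h] σ[e>=8](R)) → 1

== RESULT ==
f | a | e | h | y
5 | 4 | 9 | 5 | r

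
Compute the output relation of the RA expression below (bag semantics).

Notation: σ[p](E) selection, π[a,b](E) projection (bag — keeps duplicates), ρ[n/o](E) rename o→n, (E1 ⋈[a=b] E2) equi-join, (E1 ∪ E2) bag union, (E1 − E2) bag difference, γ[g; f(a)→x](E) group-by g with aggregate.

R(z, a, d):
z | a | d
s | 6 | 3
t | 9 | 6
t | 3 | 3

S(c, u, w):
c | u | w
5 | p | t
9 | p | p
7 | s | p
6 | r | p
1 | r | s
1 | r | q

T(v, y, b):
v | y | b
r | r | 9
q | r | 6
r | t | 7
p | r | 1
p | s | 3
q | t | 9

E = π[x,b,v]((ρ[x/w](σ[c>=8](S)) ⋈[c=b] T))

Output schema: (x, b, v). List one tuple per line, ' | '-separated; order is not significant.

Per-node cardinality:
  S → 6
  σ[c>=8](S) → 1
  ρ[x/w](σ[c>=8](S)) → 1
  T → 6
  (ρ[x/w](σ[c>=8](S)) ⋈[c=b] T) → 2
  π[x,b,v]((ρ[x/w](σ[c>=8](S)) ⋈[c=b] T)) → 2

== RESULT ==
x | b | v
p | 9 | q
p | 9 | r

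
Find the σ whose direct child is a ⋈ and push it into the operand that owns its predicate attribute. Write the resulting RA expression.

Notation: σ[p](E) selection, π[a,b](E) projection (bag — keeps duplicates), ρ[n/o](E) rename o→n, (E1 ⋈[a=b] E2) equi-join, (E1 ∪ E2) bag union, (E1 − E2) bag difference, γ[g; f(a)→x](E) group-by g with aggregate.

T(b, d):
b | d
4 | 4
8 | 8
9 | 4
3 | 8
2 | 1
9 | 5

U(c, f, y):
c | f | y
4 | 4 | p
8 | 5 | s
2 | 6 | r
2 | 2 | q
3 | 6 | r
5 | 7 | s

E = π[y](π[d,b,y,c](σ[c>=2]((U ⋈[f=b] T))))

σ filters on c, owned by the left side.
E' = π[y](π[d,b,y,c]((σ[c>=2](U) ⋈[f=b] T)))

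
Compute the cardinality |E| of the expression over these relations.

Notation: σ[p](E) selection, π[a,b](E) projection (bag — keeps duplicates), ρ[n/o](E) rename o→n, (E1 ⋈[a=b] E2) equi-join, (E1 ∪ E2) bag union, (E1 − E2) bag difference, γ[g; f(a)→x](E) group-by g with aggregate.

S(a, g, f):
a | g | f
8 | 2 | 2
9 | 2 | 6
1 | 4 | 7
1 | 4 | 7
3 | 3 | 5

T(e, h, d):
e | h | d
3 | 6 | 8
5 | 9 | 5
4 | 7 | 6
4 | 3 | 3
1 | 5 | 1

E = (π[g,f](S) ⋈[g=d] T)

Per-node cardinality:
  S → 5
  π[g,f](S) → 5
  T → 5
  (π[g,f](S) ⋈[g=d] T) → 1

|E| = 1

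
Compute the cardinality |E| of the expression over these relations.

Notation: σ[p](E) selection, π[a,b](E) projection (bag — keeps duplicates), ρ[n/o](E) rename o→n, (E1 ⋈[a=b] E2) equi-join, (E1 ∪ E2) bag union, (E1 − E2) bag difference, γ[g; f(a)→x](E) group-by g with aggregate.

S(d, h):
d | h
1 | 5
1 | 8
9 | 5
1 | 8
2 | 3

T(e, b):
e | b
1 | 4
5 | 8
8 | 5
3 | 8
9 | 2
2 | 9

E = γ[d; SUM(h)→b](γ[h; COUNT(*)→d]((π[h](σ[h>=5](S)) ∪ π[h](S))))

Stepwise |·|:
  S → 5
  σ[h>=5](S) → 4
  π[h](σ[h>=5](S)) → 4
  S → 5
  π[h](S) → 5
  (π[h](σ[h>=5](S)) ∪ π[h](S)) → 9
  γ[h; COUNT(*)→d]((π[h](σ[h>=5](S)) ∪ π[h](S))) → 3
  γ[d; SUM(h)→b](γ[h; COUNT(*)→d]((π[h](σ[h>=5](S)) ∪ π[h](S)))) → 2

|E| = 2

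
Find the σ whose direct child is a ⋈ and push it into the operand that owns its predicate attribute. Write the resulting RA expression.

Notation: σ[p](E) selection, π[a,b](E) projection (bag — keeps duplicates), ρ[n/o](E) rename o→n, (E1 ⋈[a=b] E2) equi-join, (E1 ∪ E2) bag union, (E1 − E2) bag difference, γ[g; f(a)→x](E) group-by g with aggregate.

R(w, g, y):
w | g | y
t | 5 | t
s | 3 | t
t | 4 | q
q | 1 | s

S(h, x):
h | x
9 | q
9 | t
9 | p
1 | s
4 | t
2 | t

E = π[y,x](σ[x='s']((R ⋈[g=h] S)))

σ filters on x, owned by the right side.
E' = π[y,x]((R ⋈[g=h] σ[x='s'](S)))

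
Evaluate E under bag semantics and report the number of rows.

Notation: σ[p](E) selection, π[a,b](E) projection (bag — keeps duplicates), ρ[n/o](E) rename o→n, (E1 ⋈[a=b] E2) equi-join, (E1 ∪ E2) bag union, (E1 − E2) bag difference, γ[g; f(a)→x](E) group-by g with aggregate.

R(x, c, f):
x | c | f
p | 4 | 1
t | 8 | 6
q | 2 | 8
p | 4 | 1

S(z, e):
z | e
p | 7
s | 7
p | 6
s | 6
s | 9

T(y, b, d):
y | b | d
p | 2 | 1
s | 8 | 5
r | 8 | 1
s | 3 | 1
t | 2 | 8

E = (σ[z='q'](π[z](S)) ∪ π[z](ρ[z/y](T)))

Per-node cardinality:
  S → 5
  π[z](S) → 5
  σ[z='q'](π[z](S)) → 0
  T → 5
  ρ[z/y](T) → 5
  π[z](ρ[z/y](T)) → 5
  (σ[z='q'](π[z](S)) ∪ π[z](ρ[z/y](T))) → 5

|E| = 5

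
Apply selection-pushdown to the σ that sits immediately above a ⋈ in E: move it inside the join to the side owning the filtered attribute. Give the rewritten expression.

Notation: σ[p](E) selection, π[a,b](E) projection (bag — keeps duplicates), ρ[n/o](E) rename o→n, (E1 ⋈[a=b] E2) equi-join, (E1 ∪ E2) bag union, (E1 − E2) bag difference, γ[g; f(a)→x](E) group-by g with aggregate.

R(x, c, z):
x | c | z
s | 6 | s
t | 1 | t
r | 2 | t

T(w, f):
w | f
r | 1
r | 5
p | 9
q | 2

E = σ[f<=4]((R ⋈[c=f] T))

σ filters on f, owned by the right side.
E' = (R ⋈[c=f] σ[f<=4](T))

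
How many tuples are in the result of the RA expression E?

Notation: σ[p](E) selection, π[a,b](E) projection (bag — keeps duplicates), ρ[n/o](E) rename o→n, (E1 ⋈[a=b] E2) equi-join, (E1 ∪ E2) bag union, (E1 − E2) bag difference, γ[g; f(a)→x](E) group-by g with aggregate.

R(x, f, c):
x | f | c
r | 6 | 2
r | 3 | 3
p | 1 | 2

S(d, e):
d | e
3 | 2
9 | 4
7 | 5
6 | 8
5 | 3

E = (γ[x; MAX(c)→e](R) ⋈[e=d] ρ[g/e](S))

Stepwise |·|:
  R → 3
  γ[x; MAX(c)→e](R) → 2
  S → 5
  ρ[g/e](S) → 5
  (γ[x; MAX(c)→e](R) ⋈[e=d] ρ[g/e](S)) → 1

|E| = 1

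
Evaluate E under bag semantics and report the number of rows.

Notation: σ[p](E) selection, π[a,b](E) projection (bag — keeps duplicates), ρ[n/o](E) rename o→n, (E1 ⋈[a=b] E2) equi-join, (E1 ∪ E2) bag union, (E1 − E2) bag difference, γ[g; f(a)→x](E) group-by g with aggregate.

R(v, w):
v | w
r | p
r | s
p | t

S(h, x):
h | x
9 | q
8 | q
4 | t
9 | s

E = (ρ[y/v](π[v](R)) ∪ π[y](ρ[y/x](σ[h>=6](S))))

Per-node cardinality:
  R → 3
  π[v](R) → 3
  ρ[y/v](π[v](R)) → 3
  S → 4
  σ[h>=6](S) → 3
  ρ[y/x](σ[h>=6](S)) → 3
  π[y](ρ[y/x](σ[h>=6](S))) → 3
  (ρ[y/v](π[v](R)) ∪ π[y](ρ[y/x](σ[h>=6](S)))) → 6

|E| = 6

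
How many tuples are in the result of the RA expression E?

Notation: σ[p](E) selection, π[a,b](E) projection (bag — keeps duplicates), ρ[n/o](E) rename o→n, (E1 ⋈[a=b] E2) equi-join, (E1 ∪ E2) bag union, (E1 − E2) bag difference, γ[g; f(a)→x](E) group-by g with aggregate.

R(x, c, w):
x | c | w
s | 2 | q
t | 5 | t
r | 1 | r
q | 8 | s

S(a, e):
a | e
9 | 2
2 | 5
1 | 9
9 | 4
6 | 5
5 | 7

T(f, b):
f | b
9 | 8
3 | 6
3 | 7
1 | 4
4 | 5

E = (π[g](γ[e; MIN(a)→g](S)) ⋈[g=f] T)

Per-node cardinality:
  S → 6
  γ[e; MIN(a)→g](S) → 5
  π[g](γ[e; MIN(a)→g](S)) → 5
  T → 5
  (π[g](γ[e; MIN(a)→g](S)) ⋈[g=f] T) → 3

|E| = 3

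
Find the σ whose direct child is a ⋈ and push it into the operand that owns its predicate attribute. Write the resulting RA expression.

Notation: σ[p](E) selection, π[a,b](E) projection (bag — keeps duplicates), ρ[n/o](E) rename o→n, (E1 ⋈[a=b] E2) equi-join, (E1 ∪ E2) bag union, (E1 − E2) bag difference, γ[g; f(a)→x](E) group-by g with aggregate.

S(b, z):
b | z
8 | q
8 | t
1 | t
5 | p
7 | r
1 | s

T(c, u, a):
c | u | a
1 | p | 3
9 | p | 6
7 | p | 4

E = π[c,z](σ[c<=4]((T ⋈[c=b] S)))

σ filters on c, owned by the left side.
E' = π[c,z]((σ[c<=4](T) ⋈[c=b] S))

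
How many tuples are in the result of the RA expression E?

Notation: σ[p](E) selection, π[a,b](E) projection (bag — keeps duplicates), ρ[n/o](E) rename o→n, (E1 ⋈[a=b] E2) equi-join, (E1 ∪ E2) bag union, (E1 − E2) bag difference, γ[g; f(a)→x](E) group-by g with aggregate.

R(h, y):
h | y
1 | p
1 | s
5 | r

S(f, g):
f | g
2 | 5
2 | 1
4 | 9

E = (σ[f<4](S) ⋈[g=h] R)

Subexpression sizes:
  S → 3
  σ[f<4](S) → 2
  R → 3
  (σ[f<4](S) ⋈[g=h] R) → 3

|E| = 3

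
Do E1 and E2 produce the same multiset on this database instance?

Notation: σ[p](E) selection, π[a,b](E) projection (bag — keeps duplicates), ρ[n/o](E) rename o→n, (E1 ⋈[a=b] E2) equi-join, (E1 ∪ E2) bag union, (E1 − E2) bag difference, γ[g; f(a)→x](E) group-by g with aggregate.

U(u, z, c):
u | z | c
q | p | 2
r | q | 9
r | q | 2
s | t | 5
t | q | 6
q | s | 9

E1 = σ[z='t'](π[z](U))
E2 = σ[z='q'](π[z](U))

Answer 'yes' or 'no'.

E1 stepwise |·|:
  U → 6
  π[z](U) → 6
  σ[z='t'](π[z](U)) → 1
E2 stepwise |·|:
  U → 6
  π[z](U) → 6
  σ[z='q'](π[z](U)) → 3

E1 result:
z
t
E2 result:
z
q
q
q
Witness: ('t',) appears 1× in E1 but 0× in E2.

no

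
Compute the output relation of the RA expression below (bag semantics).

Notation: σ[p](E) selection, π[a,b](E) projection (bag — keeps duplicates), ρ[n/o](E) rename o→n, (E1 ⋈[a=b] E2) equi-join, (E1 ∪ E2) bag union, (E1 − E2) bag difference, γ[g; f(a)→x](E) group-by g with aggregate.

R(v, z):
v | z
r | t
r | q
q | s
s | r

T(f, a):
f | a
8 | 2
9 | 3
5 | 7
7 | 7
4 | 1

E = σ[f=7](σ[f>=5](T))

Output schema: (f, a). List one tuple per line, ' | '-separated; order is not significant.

Row counts bottom-up:
  T → 5
  σ[f>=5](T) → 4
  σ[f=7](σ[f>=5](T)) → 1

== RESULT ==
f | a
7 | 7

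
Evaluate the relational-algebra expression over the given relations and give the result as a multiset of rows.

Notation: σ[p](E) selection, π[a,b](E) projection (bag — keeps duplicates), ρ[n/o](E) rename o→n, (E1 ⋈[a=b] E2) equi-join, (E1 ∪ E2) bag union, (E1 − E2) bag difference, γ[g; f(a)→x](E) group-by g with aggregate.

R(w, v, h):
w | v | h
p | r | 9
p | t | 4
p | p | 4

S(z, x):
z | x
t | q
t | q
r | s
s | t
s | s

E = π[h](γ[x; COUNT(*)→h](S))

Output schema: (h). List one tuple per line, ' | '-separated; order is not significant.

Row counts bottom-up:
  S → 5
  γ[x; COUNT(*)→h](S) → 3
  π[h](γ[x; COUNT(*)→h](S)) → 3

== RESULT ==
h
1
2
2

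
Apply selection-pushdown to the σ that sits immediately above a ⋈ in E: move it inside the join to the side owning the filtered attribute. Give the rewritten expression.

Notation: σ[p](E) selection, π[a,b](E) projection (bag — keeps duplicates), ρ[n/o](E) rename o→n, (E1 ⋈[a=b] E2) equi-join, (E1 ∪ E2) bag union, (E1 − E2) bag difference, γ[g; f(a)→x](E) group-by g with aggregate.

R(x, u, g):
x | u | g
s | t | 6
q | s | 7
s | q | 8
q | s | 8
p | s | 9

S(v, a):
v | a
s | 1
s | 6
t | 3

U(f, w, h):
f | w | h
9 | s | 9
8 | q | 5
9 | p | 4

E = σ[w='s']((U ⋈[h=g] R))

σ filters on w, owned by the left side.
E' = (σ[w='s'](U) ⋈[h=g] R)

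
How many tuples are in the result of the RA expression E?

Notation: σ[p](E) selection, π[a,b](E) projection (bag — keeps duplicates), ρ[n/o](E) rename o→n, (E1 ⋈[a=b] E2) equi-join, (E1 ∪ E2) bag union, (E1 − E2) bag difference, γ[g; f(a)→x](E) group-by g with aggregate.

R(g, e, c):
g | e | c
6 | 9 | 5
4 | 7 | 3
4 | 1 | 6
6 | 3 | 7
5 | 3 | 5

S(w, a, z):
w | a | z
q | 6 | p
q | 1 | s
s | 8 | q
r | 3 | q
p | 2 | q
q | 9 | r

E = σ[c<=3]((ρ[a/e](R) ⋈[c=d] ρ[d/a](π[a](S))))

Subexpression sizes:
  R → 5
  ρ[a/e](R) → 5
  S → 6
  π[a](S) → 6
  ρ[d/a](π[a](S)) → 6
  (ρ[a/e](R) ⋈[c=d] ρ[d/a](π[a](S))) → 2
  σ[c<=3]((ρ[a/e](R) ⋈[c=d] ρ[d/a](π[a](S)))) → 1

|E| = 1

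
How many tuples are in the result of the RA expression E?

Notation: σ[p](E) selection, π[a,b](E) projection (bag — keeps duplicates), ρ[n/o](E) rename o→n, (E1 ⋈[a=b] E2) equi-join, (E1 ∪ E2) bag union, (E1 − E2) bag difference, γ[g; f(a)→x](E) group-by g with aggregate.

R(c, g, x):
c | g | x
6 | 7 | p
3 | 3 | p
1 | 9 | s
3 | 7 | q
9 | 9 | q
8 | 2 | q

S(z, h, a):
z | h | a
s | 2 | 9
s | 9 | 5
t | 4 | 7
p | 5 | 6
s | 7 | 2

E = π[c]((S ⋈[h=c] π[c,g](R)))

Stepwise |·|:
  S → 5
  R → 6
  π[c,g](R) → 6
  (S ⋈[h=c] π[c,g](R)) → 1
  π[c]((S ⋈[h=c] π[c,g](R))) → 1

|E| = 1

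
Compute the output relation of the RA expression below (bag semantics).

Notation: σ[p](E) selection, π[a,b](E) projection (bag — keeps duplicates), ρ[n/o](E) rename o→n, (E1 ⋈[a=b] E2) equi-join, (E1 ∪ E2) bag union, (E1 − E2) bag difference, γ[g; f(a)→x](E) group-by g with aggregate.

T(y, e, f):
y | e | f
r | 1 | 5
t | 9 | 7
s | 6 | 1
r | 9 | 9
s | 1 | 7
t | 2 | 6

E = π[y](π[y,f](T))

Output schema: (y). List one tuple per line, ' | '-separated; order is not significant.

Stepwise |·|:
  T → 6
  π[y,f](T) → 6
  π[y](π[y,f](T)) → 6

== RESULT ==
y
r
r
s
s
t
t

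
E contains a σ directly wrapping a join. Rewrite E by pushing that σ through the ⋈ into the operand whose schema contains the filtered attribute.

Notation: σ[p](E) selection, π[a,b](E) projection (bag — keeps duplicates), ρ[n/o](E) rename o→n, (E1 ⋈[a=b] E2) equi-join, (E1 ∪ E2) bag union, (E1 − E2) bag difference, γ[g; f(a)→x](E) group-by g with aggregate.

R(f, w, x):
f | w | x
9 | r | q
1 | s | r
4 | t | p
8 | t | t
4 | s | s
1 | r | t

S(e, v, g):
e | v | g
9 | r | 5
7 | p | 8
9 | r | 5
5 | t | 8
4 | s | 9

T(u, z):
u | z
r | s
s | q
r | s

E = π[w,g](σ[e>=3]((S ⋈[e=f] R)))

σ filters on e, owned by the left side.
E' = π[w,g]((σ[e>=3](S) ⋈[e=f] R))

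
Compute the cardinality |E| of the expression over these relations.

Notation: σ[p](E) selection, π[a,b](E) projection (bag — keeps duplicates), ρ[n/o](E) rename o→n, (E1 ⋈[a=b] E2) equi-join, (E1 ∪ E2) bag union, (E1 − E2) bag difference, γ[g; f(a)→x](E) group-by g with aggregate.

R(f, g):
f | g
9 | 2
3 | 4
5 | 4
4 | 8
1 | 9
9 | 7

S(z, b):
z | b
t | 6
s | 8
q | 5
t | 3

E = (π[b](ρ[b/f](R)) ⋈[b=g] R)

Row counts bottom-up:
  R → 6
  ρ[b/f](R) → 6
  π[b](ρ[b/f](R)) → 6
  R → 6
  (π[b](ρ[b/f](R)) ⋈[b=g] R) → 4

|E| = 4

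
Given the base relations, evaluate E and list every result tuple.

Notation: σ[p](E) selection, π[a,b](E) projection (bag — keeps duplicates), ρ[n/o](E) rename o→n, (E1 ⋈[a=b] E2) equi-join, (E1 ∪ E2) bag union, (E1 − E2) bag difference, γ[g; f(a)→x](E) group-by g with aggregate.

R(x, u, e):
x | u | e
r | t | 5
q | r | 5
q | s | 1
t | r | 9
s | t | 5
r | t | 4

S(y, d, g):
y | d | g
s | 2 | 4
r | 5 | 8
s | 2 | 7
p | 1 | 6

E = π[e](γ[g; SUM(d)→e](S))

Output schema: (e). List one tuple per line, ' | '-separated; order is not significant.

Stepwise |·|:
  S → 4
  γ[g; SUM(d)→e](S) → 4
  π[e](γ[g; SUM(d)→e](S)) → 4

== RESULT ==
e
1
2
2
5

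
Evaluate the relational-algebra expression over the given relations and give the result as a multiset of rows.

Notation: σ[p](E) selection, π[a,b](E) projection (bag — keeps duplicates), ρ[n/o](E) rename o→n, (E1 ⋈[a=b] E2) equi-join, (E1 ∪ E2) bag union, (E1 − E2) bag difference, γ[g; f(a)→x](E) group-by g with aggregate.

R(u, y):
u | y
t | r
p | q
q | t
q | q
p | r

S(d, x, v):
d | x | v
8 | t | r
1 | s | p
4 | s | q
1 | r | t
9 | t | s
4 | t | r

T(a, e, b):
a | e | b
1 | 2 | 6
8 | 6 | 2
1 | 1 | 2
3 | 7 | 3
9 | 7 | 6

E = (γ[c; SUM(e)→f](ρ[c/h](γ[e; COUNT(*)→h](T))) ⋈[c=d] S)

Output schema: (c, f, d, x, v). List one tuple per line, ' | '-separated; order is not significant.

Stepwise |·|:
  T → 5
  γ[e; COUNT(*)→h](T) → 4
  ρ[c/h](γ[e; COUNT(*)→h](T)) → 4
  γ[c; SUM(e)→f](ρ[c/h](γ[e; COUNT(*)→h](T))) → 2
  S → 6
  (γ[c; SUM(e)→f](ρ[c/h](γ[e; COUNT(*)→h](T))) ⋈[c=d] S) → 2

== RESULT ==
c | f | d | x | v
1 | 9 | 1 | r | t
1 | 9 | 1 | s | p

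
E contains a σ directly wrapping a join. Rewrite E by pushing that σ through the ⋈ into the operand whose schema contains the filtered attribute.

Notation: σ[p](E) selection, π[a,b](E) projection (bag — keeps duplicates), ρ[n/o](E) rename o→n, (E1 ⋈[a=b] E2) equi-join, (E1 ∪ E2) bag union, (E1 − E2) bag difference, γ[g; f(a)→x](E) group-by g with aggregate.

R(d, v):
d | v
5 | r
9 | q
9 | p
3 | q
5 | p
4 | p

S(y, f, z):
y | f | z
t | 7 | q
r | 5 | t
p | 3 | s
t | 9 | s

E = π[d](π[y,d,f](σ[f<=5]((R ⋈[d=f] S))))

σ filters on f, owned by the right side.
E' = π[d](π[y,d,f]((R ⋈[d=f] σ[f<=5](S))))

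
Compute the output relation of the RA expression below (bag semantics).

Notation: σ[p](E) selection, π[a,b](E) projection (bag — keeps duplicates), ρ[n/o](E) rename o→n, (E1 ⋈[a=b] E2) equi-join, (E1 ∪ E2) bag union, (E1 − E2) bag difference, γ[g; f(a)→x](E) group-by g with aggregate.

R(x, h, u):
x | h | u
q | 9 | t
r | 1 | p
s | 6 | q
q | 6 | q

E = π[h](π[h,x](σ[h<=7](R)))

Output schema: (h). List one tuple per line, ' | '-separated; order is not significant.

Per-node cardinality:
  R → 4
  σ[h<=7](R) → 3
  π[h,x](σ[h<=7](R)) → 3
  π[h](π[h,x](σ[h<=7](R))) → 3

== RESULT ==
h
1
6
6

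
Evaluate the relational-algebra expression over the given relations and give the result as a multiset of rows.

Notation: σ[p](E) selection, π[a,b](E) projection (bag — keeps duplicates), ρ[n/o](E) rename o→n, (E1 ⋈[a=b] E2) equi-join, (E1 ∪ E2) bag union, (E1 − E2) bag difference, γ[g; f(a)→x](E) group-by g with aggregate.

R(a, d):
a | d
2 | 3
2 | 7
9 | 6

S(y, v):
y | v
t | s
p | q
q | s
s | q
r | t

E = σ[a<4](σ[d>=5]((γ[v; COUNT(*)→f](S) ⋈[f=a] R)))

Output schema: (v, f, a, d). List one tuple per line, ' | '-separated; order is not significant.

Subexpression sizes:
  S → 5
  γ[v; COUNT(*)→f](S) → 3
  R → 3
  (γ[v; COUNT(*)→f](S) ⋈[f=a] R) → 4
  σ[d>=5]((γ[v; COUNT(*)→f](S) ⋈[f=a] R)) → 2
  σ[a<4](σ[d>=5]((γ[v; COUNT(*)→f](S) ⋈[f=a] R))) → 2

== RESULT ==
v | f | a | d
q | 2 | 2 | 7
s | 2 | 2 | 7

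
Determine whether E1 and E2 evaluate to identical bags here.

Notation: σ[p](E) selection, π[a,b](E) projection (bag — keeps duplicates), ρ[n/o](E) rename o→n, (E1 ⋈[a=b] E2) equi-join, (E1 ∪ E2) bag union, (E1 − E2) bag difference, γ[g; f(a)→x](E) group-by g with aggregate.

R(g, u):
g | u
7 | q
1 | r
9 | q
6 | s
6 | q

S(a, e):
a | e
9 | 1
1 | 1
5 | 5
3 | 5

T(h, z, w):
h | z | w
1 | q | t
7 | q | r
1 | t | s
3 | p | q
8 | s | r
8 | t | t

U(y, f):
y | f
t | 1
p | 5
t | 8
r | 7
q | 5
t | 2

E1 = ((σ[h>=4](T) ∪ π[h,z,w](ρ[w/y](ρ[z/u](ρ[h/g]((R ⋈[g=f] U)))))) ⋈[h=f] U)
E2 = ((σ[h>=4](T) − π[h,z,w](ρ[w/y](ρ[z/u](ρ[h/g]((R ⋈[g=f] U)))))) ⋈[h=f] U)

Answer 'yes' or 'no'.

E1 stepwise |·|:
  T → 6
  σ[h>=4](T) → 3
  R → 5
  U → 6
  (R ⋈[g=f] U) → 2
  ρ[h/g]((R ⋈[g=f] U)) → 2
  ρ[z/u](ρ[h/g]((R ⋈[g=f] U))) → 2
  ρ[w/y](ρ[z/u](ρ[h/g]((R ⋈[g=f] U)))) → 2
  π[h,z,w](ρ[w/y](ρ[z/u](ρ[h/g]((R ⋈[g=f] U))))) → 2
  (σ[h>=4](T) ∪ π[h,z,w](ρ[w/y](ρ[z/u](ρ[h/g]((R ⋈[g=f] U)))))) → 5
  U → 6
  ((σ[h>=4](T) ∪ π[h,z,w](ρ[w/y](ρ[z/u](ρ[h/g]((R ⋈[g=f] U)))))) ⋈[h=f] U) → 5
E2 stepwise |·|:
  T → 6
  σ[h>=4](T) → 3
  R → 5
  U → 6
  (R ⋈[g=f] U) → 2
  ρ[h/g]((R ⋈[g=f] U)) → 2
  ρ[z/u](ρ[h/g]((R ⋈[g=f] U))) → 2
  ρ[w/y](ρ[z/u](ρ[h/g]((R ⋈[g=f] U)))) → 2
  π[h,z,w](ρ[w/y](ρ[z/u](ρ[h/g]((R ⋈[g=f] U))))) → 2
  (σ[h>=4](T) − π[h,z,w](ρ[w/y](ρ[z/u](ρ[h/g]((R ⋈[g=f] U)))))) → 2
  U → 6
  ((σ[h>=4](T) − π[h,z,w](ρ[w/y](ρ[z/u](ρ[h/g]((R ⋈[g=f] U)))))) ⋈[h=f] U) → 2

E1 result:
h | z | w | y | f
1 | r | t | t | 1
7 | q | r | r | 7
7 | q | r | r | 7
8 | s | r | t | 8
8 | t | t | t | 8
E2 result:
h | z | w | y | f
8 | s | r | t | 8
8 | t | t | t | 8
Witness: (7, 'q', 'r', 'r', 7) appears 2× in E1 but 0× in E2.

no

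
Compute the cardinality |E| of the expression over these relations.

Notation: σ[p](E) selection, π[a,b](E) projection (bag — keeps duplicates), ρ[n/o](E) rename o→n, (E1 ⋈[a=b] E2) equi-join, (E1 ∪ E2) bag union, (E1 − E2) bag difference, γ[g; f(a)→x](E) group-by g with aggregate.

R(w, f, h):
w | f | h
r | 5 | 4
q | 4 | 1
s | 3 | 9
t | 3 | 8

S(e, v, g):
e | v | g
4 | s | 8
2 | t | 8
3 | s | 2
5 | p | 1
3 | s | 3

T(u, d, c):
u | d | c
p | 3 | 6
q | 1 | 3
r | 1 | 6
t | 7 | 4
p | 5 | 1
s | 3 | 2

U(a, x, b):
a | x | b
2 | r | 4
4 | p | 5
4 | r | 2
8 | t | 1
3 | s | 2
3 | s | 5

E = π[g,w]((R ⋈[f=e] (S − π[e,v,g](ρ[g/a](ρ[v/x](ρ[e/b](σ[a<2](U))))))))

Per-node cardinality:
  R → 4
  S → 5
  U → 6
  σ[a<2](U) → 0
  ρ[e/b](σ[a<2](U)) → 0
  ρ[v/x](ρ[e/b](σ[a<2](U))) → 0
  ρ[g/a](ρ[v/x](ρ[e/b](σ[a<2](U)))) → 0
  π[e,v,g](ρ[g/a](ρ[v/x](ρ[e/b](σ[a<2](U))))) → 0
  (S − π[e,v,g](ρ[g/a](ρ[v/x](ρ[e/b](σ[a<2](U)))))) → 5
  (R ⋈[f=e] (S − π[e,v,g](ρ[g/a](ρ[v/x](ρ[e/b](σ[a<2](U))))))) → 6
  π[g,w]((R ⋈[f=e] (S − π[e,v,g](ρ[g/a](ρ[v/x](ρ[e/b](σ[a<2](U)))))))) → 6

|E| = 6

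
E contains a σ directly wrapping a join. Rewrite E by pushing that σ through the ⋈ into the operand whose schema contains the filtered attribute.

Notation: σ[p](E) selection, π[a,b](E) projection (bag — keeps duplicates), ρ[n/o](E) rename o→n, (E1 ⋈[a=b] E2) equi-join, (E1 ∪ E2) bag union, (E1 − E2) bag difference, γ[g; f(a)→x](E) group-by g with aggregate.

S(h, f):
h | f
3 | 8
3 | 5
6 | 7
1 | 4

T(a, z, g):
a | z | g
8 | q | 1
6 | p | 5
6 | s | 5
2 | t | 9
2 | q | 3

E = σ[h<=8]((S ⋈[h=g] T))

σ filters on h, owned by the left side.
E' = (σ[h<=8](S) ⋈[h=g] T)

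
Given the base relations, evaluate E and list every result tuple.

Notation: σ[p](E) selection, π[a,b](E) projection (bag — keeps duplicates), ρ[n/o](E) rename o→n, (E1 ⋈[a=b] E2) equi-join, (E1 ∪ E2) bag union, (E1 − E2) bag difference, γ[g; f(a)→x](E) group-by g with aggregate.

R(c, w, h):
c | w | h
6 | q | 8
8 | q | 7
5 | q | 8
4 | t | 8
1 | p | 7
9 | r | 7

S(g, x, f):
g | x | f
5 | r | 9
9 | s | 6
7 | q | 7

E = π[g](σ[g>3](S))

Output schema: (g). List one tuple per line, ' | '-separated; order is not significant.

Subexpression sizes:
  S → 3
  σ[g>3](S) → 3
  π[g](σ[g>3](S)) → 3

== RESULT ==
g
5
7
9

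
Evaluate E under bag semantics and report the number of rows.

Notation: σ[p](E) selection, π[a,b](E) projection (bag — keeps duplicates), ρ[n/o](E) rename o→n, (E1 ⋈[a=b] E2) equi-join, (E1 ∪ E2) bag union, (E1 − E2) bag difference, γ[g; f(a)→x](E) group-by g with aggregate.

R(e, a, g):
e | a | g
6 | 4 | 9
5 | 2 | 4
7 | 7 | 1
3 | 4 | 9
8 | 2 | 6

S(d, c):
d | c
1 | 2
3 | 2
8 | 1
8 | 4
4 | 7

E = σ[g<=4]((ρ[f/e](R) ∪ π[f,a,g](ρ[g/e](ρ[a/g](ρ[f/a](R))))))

Row counts bottom-up:
  R → 5
  ρ[f/e](R) → 5
  R → 5
  ρ[f/a](R) → 5
  ρ[a/g](ρ[f/a](R)) → 5
  ρ[g/e](ρ[a/g](ρ[f/a](R))) → 5
  π[f,a,g](ρ[g/e](ρ[a/g](ρ[f/a](R)))) → 5
  (ρ[f/e](R) ∪ π[f,a,g](ρ[g/e](ρ[a/g](ρ[f/a](R))))) → 10
  σ[g<=4]((ρ[f/e](R) ∪ π[f,a,g](ρ[g/e](ρ[a/g](ρ[f/a](R)))))) → 3

|E| = 3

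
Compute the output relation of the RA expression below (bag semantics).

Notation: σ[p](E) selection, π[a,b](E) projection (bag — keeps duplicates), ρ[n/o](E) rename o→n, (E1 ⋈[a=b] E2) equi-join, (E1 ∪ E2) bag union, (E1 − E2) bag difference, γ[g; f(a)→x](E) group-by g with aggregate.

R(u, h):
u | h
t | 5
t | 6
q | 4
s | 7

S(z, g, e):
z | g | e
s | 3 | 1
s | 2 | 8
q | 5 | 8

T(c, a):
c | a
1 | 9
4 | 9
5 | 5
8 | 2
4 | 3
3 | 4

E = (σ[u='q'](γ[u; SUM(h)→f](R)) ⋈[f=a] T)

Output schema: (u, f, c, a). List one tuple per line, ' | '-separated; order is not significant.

Per-node cardinality:
  R → 4
  γ[u; SUM(h)→f](R) → 3
  σ[u='q'](γ[u; SUM(h)→f](R)) → 1
  T → 6
  (σ[u='q'](γ[u; SUM(h)→f](R)) ⋈[f=a] T) → 1

== RESULT ==
u | f | c | a
q | 4 | 3 | 4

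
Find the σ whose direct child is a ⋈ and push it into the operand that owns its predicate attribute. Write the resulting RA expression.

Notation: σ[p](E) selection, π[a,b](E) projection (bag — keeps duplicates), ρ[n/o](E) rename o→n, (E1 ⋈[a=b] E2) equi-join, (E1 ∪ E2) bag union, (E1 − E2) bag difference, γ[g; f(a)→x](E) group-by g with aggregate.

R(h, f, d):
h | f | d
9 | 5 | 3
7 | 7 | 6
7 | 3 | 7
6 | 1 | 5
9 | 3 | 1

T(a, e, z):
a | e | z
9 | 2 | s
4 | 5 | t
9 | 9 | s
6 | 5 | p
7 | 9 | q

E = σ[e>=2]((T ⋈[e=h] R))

σ filters on e, owned by the left side.
E' = (σ[e>=2](T) ⋈[e=h] R)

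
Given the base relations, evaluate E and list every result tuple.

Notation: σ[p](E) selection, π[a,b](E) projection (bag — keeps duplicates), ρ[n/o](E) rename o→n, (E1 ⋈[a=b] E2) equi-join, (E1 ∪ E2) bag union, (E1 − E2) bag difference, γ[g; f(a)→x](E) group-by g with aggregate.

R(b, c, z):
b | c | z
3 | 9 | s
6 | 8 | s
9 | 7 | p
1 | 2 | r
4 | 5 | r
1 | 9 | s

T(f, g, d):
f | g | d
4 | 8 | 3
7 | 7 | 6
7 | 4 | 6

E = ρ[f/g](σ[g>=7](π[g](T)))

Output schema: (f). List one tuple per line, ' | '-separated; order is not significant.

Per-node cardinality:
  T → 3
  π[g](T) → 3
  σ[g>=7](π[g](T)) → 2
  ρ[f/g](σ[g>=7](π[g](T))) → 2

== RESULT ==
f
7
8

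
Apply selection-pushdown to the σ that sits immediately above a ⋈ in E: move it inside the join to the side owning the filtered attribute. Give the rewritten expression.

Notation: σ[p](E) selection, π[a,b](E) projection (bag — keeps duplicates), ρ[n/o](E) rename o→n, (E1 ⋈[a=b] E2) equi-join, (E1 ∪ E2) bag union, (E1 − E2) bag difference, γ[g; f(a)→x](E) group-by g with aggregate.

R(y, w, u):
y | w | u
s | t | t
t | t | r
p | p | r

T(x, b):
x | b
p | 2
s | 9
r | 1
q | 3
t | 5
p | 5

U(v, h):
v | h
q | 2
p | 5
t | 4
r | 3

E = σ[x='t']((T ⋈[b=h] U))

σ filters on x, owned by the left side.
E' = (σ[x='t'](T) ⋈[b=h] U)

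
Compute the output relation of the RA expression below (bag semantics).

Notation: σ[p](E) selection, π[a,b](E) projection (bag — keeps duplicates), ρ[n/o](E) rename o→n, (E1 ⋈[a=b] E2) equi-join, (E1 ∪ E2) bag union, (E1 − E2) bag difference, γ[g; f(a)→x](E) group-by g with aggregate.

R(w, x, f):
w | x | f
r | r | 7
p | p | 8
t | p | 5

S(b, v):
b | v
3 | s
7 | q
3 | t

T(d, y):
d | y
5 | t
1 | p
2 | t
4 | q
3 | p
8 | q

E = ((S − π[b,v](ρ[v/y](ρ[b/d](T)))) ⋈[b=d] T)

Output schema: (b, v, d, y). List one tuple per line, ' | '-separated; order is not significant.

Per-node cardinality:
  S → 3
  T → 6
  ρ[b/d](T) → 6
  ρ[v/y](ρ[b/d](T)) → 6
  π[b,v](ρ[v/y](ρ[b/d](T))) → 6
  (S − π[b,v](ρ[v/y](ρ[b/d](T)))) → 3
  T → 6
  ((S − π[b,v](ρ[v/y](ρ[b/d](T)))) ⋈[b=d] T) → 2

== RESULT ==
b | v | d | y
3 | s | 3 | p
3 | t | 3 | p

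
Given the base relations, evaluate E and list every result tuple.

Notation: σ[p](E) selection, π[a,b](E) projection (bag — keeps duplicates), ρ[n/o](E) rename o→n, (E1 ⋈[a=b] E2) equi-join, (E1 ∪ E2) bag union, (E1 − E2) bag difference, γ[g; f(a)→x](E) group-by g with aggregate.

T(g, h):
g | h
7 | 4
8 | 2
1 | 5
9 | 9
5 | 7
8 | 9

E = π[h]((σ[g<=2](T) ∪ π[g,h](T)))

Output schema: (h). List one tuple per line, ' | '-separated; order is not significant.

Per-node cardinality:
  T → 6
  σ[g<=2](T) → 1
  T → 6
  π[g,h](T) → 6
  (σ[g<=2](T) ∪ π[g,h](T)) → 7
  π[h]((σ[g<=2](T) ∪ π[g,h](T))) → 7

== RESULT ==
h
2
4
5
5
7
9
9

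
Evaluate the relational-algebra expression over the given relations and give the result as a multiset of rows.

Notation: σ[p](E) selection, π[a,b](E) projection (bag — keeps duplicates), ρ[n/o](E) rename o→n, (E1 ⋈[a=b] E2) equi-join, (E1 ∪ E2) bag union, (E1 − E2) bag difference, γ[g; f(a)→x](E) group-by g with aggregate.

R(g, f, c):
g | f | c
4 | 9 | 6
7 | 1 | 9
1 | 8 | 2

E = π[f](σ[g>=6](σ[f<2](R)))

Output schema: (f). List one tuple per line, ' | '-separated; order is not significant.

Per-node cardinality:
  R → 3
  σ[f<2](R) → 1
  σ[g>=6](σ[f<2](R)) → 1
  π[f](σ[g>=6](σ[f<2](R))) → 1

== RESULT ==
f
1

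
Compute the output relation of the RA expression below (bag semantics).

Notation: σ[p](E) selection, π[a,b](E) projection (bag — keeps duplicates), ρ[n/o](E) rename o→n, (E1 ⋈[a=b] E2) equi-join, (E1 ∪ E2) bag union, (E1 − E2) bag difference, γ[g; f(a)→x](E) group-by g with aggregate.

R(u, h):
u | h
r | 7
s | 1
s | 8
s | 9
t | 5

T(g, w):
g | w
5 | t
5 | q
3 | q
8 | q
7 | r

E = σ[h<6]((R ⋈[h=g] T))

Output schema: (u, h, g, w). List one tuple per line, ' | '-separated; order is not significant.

Per-node cardinality:
  R → 5
  T → 5
  (R ⋈[h=g] T) → 4
  σ[h<6]((R ⋈[h=g] T)) → 2

== RESULT ==
u | h | g | w
t | 5 | 5 | q
t | 5 | 5 | t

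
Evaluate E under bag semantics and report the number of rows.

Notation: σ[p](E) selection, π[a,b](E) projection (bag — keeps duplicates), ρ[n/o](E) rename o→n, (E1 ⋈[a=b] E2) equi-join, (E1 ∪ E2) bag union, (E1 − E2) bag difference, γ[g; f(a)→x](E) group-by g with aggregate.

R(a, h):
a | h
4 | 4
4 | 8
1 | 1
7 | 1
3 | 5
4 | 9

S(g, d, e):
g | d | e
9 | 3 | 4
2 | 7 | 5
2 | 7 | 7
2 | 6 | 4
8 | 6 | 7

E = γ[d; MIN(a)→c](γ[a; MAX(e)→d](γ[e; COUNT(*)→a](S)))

Per-node cardinality:
  S → 5
  γ[e; COUNT(*)→a](S) → 3
  γ[a; MAX(e)→d](γ[e; COUNT(*)→a](S)) → 2
  γ[d; MIN(a)→c](γ[a; MAX(e)→d](γ[e; COUNT(*)→a](S))) → 2

|E| = 2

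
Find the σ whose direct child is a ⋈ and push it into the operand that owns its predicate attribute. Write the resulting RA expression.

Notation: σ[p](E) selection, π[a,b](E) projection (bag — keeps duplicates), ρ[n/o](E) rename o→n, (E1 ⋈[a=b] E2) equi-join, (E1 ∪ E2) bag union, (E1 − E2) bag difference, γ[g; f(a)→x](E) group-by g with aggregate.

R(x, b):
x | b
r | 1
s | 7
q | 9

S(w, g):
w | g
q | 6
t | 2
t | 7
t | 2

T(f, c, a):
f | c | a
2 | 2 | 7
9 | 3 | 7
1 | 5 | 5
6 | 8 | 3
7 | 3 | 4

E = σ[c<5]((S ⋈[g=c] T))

σ filters on c, owned by the right side.
E' = (S ⋈[g=c] σ[c<5](T))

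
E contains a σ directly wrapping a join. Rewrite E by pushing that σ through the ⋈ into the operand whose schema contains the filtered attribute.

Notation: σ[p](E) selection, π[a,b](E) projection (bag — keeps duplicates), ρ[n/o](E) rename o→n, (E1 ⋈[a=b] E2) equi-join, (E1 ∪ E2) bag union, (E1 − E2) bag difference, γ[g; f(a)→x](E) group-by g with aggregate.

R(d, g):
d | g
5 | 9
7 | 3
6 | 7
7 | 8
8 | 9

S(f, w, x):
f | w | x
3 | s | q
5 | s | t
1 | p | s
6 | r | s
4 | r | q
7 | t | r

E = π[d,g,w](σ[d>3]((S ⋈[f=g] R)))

σ filters on d, owned by the right side.
E' = π[d,g,w]((S ⋈[f=g] σ[d>3](R)))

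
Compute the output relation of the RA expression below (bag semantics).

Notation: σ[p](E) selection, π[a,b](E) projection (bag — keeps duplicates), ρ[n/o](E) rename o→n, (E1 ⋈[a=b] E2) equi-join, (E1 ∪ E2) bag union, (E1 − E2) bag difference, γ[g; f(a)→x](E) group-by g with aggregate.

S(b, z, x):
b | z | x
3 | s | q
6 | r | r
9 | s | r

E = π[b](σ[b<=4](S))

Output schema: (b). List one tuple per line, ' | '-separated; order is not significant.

Subexpression sizes:
  S → 3
  σ[b<=4](S) → 1
  π[b](σ[b<=4](S)) → 1

== RESULT ==
b
3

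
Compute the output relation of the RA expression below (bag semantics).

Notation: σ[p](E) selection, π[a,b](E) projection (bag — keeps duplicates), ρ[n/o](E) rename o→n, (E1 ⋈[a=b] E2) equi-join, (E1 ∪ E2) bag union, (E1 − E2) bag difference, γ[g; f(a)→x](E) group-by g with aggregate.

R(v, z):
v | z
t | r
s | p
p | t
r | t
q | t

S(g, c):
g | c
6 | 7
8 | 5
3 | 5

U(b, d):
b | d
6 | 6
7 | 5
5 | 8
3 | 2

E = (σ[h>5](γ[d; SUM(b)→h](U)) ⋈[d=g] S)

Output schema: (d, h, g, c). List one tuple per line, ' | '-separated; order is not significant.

Subexpression sizes:
  U → 4
  γ[d; SUM(b)→h](U) → 4
  σ[h>5](γ[d; SUM(b)→h](U)) → 2
  S → 3
  (σ[h>5](γ[d; SUM(b)→h](U)) ⋈[d=g] S) → 1

== RESULT ==
d | h | g | c
6 | 6 | 6 | 7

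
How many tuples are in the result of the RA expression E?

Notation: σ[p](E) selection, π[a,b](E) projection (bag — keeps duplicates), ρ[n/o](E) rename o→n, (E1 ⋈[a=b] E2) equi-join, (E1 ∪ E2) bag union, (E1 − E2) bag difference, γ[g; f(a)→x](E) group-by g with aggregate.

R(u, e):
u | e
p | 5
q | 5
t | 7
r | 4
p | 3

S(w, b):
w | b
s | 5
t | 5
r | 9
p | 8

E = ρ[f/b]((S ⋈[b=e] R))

Row counts bottom-up:
  S → 4
  R → 5
  (S ⋈[b=e] R) → 4
  ρ[f/b]((S ⋈[b=e] R)) → 4

|E| = 4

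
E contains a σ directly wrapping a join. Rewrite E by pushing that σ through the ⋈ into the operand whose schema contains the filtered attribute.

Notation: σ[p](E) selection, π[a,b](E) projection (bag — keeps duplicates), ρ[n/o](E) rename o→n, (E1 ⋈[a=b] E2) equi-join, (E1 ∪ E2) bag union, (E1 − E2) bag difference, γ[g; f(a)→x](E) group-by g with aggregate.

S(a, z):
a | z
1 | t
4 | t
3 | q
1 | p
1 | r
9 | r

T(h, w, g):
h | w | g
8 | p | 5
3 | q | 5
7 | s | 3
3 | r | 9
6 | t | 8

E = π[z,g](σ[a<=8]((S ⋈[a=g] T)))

σ filters on a, owned by the left side.
E' = π[z,g]((σ[a<=8](S) ⋈[a=g] T))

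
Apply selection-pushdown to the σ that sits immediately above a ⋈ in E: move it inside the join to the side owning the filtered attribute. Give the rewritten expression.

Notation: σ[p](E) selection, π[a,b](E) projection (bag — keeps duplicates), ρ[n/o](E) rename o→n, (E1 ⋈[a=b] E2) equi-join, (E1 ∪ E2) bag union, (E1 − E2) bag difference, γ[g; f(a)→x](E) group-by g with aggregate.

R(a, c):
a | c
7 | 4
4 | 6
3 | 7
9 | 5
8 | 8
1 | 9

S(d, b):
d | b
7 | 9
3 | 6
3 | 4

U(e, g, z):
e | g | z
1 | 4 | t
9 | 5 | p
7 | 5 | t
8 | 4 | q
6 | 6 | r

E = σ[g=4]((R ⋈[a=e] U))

σ filters on g, owned by the right side.
E' = (R ⋈[a=e] σ[g=4](U))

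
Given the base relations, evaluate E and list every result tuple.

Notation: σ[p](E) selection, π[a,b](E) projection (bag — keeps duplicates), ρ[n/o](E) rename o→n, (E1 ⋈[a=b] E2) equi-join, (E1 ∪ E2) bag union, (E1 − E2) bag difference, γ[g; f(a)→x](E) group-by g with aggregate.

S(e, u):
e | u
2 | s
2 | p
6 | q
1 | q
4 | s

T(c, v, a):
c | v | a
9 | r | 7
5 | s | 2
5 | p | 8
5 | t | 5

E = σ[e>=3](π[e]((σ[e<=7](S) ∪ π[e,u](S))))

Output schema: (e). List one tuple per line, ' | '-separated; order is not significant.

Per-node cardinality:
  S → 5
  σ[e<=7](S) → 5
  S → 5
  π[e,u](S) → 5
  (σ[e<=7](S) ∪ π[e,u](S)) → 10
  π[e]((σ[e<=7](S) ∪ π[e,u](S))) → 10
  σ[e>=3](π[e]((σ[e<=7](S) ∪ π[e,u](S)))) → 4

== RESULT ==
e
4
4
6
6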